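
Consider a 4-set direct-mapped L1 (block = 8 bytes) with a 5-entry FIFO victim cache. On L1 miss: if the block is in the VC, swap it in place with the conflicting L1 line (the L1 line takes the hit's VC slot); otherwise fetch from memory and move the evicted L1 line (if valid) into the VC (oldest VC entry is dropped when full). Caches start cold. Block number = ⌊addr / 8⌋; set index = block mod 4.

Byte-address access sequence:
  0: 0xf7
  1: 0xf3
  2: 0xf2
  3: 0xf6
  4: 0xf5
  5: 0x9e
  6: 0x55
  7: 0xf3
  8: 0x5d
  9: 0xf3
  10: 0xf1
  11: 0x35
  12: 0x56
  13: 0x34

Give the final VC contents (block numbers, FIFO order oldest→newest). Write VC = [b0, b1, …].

VC = [10, 19, 30]

  [0] addr=0xf7 blk=30 s=2: MISS | VC []
  [1] addr=0xf3 blk=30 s=2: L1-HIT | VC []
  [2] addr=0xf2 blk=30 s=2: L1-HIT | VC []
  [3] addr=0xf6 blk=30 s=2: L1-HIT | VC []
  [4] addr=0xf5 blk=30 s=2: L1-HIT | VC []
  [5] addr=0x9e blk=19 s=3: MISS | VC []
  [6] addr=0x55 blk=10 s=2: MISS | VC [30]
  [7] addr=0xf3 blk=30 s=2: VC-HIT | VC [10]
  [8] addr=0x5d blk=11 s=3: MISS | VC [10, 19]
  [9] addr=0xf3 blk=30 s=2: L1-HIT | VC [10, 19]
  [10] addr=0xf1 blk=30 s=2: L1-HIT | VC [10, 19]
  [11] addr=0x35 blk=6 s=2: MISS | VC [10, 19, 30]
  [12] addr=0x56 blk=10 s=2: VC-HIT | VC [6, 19, 30]
  [13] addr=0x34 blk=6 s=2: VC-HIT | VC [10, 19, 30]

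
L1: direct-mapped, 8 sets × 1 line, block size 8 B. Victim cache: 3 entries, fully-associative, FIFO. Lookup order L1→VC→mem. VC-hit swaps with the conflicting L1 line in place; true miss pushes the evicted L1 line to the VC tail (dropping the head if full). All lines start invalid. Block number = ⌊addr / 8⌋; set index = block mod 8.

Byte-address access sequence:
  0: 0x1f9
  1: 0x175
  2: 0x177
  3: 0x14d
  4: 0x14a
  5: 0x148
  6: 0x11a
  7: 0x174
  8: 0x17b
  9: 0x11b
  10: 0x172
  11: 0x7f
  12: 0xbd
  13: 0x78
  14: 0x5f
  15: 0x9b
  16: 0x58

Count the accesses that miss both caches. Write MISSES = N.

MISSES = 9

0: 0x1f9 (blk 63, set 7) → MISS  vc=[]
1: 0x175 (blk 46, set 6) → MISS  vc=[]
2: 0x177 (blk 46, set 6) → L1-HIT  vc=[]
3: 0x14d (blk 41, set 1) → MISS  vc=[]
4: 0x14a (blk 41, set 1) → L1-HIT  vc=[]
5: 0x148 (blk 41, set 1) → L1-HIT  vc=[]
6: 0x11a (blk 35, set 3) → MISS  vc=[]
7: 0x174 (blk 46, set 6) → L1-HIT  vc=[]
8: 0x17b (blk 47, set 7) → MISS  vc=[63]
9: 0x11b (blk 35, set 3) → L1-HIT  vc=[63]
10: 0x172 (blk 46, set 6) → L1-HIT  vc=[63]
11: 0x7f (blk 15, set 7) → MISS  vc=[63, 47]
12: 0xbd (blk 23, set 7) → MISS  vc=[63, 47, 15]
13: 0x78 (blk 15, set 7) → VC-HIT  vc=[63, 47, 23]
14: 0x5f (blk 11, set 3) → MISS  vc=[47, 23, 35]
15: 0x9b (blk 19, set 3) → MISS  vc=[23, 35, 11]
16: 0x58 (blk 11, set 3) → VC-HIT  vc=[23, 35, 19]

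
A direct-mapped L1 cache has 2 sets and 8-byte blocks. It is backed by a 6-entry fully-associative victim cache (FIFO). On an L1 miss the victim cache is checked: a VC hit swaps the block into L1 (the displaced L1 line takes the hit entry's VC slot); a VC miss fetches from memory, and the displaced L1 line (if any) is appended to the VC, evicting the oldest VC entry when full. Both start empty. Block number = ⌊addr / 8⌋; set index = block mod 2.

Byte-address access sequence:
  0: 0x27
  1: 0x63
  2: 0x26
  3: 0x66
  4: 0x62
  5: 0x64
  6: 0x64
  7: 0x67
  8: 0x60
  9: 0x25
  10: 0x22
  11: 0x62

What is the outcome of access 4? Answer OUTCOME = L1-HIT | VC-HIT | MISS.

0: 0x27 (blk 4, set 0) → MISS  vc=[]
1: 0x63 (blk 12, set 0) → MISS  vc=[4]
2: 0x26 (blk 4, set 0) → VC-HIT  vc=[12]
3: 0x66 (blk 12, set 0) → VC-HIT  vc=[4]
4: 0x62 (blk 12, set 0) → L1-HIT  vc=[4]
5: 0x64 (blk 12, set 0) → L1-HIT  vc=[4]
6: 0x64 (blk 12, set 0) → L1-HIT  vc=[4]
7: 0x67 (blk 12, set 0) → L1-HIT  vc=[4]
8: 0x60 (blk 12, set 0) → L1-HIT  vc=[4]
9: 0x25 (blk 4, set 0) → VC-HIT  vc=[12]
10: 0x22 (blk 4, set 0) → L1-HIT  vc=[12]
11: 0x62 (blk 12, set 0) → VC-HIT  vc=[4]

OUTCOME = L1-HIT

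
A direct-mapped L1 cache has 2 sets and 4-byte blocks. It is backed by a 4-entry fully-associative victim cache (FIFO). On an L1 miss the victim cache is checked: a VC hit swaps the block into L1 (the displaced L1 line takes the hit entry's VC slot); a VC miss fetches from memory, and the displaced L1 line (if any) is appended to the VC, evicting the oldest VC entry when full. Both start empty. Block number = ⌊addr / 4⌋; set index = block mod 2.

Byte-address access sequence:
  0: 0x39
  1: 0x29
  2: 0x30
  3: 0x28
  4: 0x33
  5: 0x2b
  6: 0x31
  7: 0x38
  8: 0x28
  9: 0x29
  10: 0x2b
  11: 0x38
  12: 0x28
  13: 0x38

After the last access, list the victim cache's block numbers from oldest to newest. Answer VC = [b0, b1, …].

VC = [12, 10]

#0 0x39→b14/s0 MISS; vc=[]
#1 0x29→b10/s0 MISS; vc=[14]
#2 0x30→b12/s0 MISS; vc=[14,10]
#3 0x28→b10/s0 VC-HIT; vc=[14,12]
#4 0x33→b12/s0 VC-HIT; vc=[14,10]
#5 0x2b→b10/s0 VC-HIT; vc=[14,12]
#6 0x31→b12/s0 VC-HIT; vc=[14,10]
#7 0x38→b14/s0 VC-HIT; vc=[12,10]
#8 0x28→b10/s0 VC-HIT; vc=[12,14]
#9 0x29→b10/s0 L1-HIT; vc=[12,14]
#10 0x2b→b10/s0 L1-HIT; vc=[12,14]
#11 0x38→b14/s0 VC-HIT; vc=[12,10]
#12 0x28→b10/s0 VC-HIT; vc=[12,14]
#13 0x38→b14/s0 VC-HIT; vc=[12,10]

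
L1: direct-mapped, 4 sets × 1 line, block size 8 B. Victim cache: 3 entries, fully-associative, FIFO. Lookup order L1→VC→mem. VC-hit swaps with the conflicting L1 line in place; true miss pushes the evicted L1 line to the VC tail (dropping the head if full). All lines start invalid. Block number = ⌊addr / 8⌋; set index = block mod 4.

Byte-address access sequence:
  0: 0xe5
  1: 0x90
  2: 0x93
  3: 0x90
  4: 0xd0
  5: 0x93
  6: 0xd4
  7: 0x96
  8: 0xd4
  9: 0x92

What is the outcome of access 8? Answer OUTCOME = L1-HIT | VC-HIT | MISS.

OUTCOME = VC-HIT

#0 0xe5→b28/s0 MISS; vc=[]
#1 0x90→b18/s2 MISS; vc=[]
#2 0x93→b18/s2 L1-HIT; vc=[]
#3 0x90→b18/s2 L1-HIT; vc=[]
#4 0xd0→b26/s2 MISS; vc=[18]
#5 0x93→b18/s2 VC-HIT; vc=[26]
#6 0xd4→b26/s2 VC-HIT; vc=[18]
#7 0x96→b18/s2 VC-HIT; vc=[26]
#8 0xd4→b26/s2 VC-HIT; vc=[18]
#9 0x92→b18/s2 VC-HIT; vc=[26]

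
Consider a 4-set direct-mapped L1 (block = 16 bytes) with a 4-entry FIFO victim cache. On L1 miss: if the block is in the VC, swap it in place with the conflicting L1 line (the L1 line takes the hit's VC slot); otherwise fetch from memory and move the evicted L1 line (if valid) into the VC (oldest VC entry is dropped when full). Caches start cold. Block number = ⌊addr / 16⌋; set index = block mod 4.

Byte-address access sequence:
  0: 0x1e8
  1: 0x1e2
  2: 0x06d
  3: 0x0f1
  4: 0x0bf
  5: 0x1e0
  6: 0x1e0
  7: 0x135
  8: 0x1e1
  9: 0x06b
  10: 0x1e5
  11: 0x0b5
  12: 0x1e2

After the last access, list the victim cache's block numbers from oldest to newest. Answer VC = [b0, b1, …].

VC = [6, 15, 19]

#0 0x1e8→b30/s2 MISS; vc=[]
#1 0x1e2→b30/s2 L1-HIT; vc=[]
#2 0x6d→b6/s2 MISS; vc=[30]
#3 0xf1→b15/s3 MISS; vc=[30]
#4 0xbf→b11/s3 MISS; vc=[30,15]
#5 0x1e0→b30/s2 VC-HIT; vc=[6,15]
#6 0x1e0→b30/s2 L1-HIT; vc=[6,15]
#7 0x135→b19/s3 MISS; vc=[6,15,11]
#8 0x1e1→b30/s2 L1-HIT; vc=[6,15,11]
#9 0x6b→b6/s2 VC-HIT; vc=[30,15,11]
#10 0x1e5→b30/s2 VC-HIT; vc=[6,15,11]
#11 0xb5→b11/s3 VC-HIT; vc=[6,15,19]
#12 0x1e2→b30/s2 L1-HIT; vc=[6,15,19]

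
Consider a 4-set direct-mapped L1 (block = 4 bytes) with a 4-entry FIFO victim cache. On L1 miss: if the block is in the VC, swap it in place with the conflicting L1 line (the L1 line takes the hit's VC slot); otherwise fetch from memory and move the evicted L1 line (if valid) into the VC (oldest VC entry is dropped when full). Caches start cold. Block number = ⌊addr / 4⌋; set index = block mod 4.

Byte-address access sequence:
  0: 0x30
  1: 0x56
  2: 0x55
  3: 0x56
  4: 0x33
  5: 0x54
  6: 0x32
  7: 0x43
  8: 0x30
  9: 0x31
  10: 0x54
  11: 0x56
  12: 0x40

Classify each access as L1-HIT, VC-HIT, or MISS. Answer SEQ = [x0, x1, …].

0: 0x30 (blk 12, set 0) → MISS  vc=[]
1: 0x56 (blk 21, set 1) → MISS  vc=[]
2: 0x55 (blk 21, set 1) → L1-HIT  vc=[]
3: 0x56 (blk 21, set 1) → L1-HIT  vc=[]
4: 0x33 (blk 12, set 0) → L1-HIT  vc=[]
5: 0x54 (blk 21, set 1) → L1-HIT  vc=[]
6: 0x32 (blk 12, set 0) → L1-HIT  vc=[]
7: 0x43 (blk 16, set 0) → MISS  vc=[12]
8: 0x30 (blk 12, set 0) → VC-HIT  vc=[16]
9: 0x31 (blk 12, set 0) → L1-HIT  vc=[16]
10: 0x54 (blk 21, set 1) → L1-HIT  vc=[16]
11: 0x56 (blk 21, set 1) → L1-HIT  vc=[16]
12: 0x40 (blk 16, set 0) → VC-HIT  vc=[12]

SEQ = [MISS, MISS, L1-HIT, L1-HIT, L1-HIT, L1-HIT, L1-HIT, MISS, VC-HIT, L1-HIT, L1-HIT, L1-HIT, VC-HIT]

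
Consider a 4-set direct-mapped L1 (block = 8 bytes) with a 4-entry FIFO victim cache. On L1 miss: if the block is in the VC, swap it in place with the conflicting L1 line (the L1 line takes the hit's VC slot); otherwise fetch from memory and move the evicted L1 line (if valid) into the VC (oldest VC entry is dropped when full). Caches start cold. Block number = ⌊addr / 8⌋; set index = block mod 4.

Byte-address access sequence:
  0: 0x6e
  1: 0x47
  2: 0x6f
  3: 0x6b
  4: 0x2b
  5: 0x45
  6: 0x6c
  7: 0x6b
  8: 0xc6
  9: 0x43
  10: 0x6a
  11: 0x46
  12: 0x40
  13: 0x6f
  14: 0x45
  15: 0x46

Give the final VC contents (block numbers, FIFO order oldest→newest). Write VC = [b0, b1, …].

VC = [5, 24]

#0 0x6e→b13/s1 MISS; vc=[]
#1 0x47→b8/s0 MISS; vc=[]
#2 0x6f→b13/s1 L1-HIT; vc=[]
#3 0x6b→b13/s1 L1-HIT; vc=[]
#4 0x2b→b5/s1 MISS; vc=[13]
#5 0x45→b8/s0 L1-HIT; vc=[13]
#6 0x6c→b13/s1 VC-HIT; vc=[5]
#7 0x6b→b13/s1 L1-HIT; vc=[5]
#8 0xc6→b24/s0 MISS; vc=[5,8]
#9 0x43→b8/s0 VC-HIT; vc=[5,24]
#10 0x6a→b13/s1 L1-HIT; vc=[5,24]
#11 0x46→b8/s0 L1-HIT; vc=[5,24]
#12 0x40→b8/s0 L1-HIT; vc=[5,24]
#13 0x6f→b13/s1 L1-HIT; vc=[5,24]
#14 0x45→b8/s0 L1-HIT; vc=[5,24]
#15 0x46→b8/s0 L1-HIT; vc=[5,24]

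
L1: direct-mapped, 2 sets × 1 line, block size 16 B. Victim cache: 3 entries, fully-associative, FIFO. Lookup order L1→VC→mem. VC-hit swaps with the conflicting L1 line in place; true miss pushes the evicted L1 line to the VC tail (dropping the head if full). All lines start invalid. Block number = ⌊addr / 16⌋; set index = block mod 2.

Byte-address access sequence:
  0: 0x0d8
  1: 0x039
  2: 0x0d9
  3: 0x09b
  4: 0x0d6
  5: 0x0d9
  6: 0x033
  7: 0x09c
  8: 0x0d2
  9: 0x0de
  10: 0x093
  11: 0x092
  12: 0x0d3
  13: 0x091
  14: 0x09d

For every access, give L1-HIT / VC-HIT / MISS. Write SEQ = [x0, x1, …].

SEQ = [MISS, MISS, VC-HIT, MISS, VC-HIT, L1-HIT, VC-HIT, VC-HIT, VC-HIT, L1-HIT, VC-HIT, L1-HIT, VC-HIT, VC-HIT, L1-HIT]

0: 0xd8 (blk 13, set 1) → MISS  vc=[]
1: 0x39 (blk 3, set 1) → MISS  vc=[13]
2: 0xd9 (blk 13, set 1) → VC-HIT  vc=[3]
3: 0x9b (blk 9, set 1) → MISS  vc=[3, 13]
4: 0xd6 (blk 13, set 1) → VC-HIT  vc=[3, 9]
5: 0xd9 (blk 13, set 1) → L1-HIT  vc=[3, 9]
6: 0x33 (blk 3, set 1) → VC-HIT  vc=[13, 9]
7: 0x9c (blk 9, set 1) → VC-HIT  vc=[13, 3]
8: 0xd2 (blk 13, set 1) → VC-HIT  vc=[9, 3]
9: 0xde (blk 13, set 1) → L1-HIT  vc=[9, 3]
10: 0x93 (blk 9, set 1) → VC-HIT  vc=[13, 3]
11: 0x92 (blk 9, set 1) → L1-HIT  vc=[13, 3]
12: 0xd3 (blk 13, set 1) → VC-HIT  vc=[9, 3]
13: 0x91 (blk 9, set 1) → VC-HIT  vc=[13, 3]
14: 0x9d (blk 9, set 1) → L1-HIT  vc=[13, 3]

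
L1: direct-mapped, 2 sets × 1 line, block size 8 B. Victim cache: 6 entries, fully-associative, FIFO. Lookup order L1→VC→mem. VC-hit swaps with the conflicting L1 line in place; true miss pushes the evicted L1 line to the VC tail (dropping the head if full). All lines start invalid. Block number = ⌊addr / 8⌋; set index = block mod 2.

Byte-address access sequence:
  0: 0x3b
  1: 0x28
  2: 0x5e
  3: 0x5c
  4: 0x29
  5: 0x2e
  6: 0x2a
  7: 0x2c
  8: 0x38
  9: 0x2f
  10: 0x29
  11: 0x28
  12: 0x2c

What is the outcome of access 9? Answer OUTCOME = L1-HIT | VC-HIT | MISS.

0: 0x3b (blk 7, set 1) → MISS  vc=[]
1: 0x28 (blk 5, set 1) → MISS  vc=[7]
2: 0x5e (blk 11, set 1) → MISS  vc=[7, 5]
3: 0x5c (blk 11, set 1) → L1-HIT  vc=[7, 5]
4: 0x29 (blk 5, set 1) → VC-HIT  vc=[7, 11]
5: 0x2e (blk 5, set 1) → L1-HIT  vc=[7, 11]
6: 0x2a (blk 5, set 1) → L1-HIT  vc=[7, 11]
7: 0x2c (blk 5, set 1) → L1-HIT  vc=[7, 11]
8: 0x38 (blk 7, set 1) → VC-HIT  vc=[5, 11]
9: 0x2f (blk 5, set 1) → VC-HIT  vc=[7, 11]
10: 0x29 (blk 5, set 1) → L1-HIT  vc=[7, 11]
11: 0x28 (blk 5, set 1) → L1-HIT  vc=[7, 11]
12: 0x2c (blk 5, set 1) → L1-HIT  vc=[7, 11]

OUTCOME = VC-HIT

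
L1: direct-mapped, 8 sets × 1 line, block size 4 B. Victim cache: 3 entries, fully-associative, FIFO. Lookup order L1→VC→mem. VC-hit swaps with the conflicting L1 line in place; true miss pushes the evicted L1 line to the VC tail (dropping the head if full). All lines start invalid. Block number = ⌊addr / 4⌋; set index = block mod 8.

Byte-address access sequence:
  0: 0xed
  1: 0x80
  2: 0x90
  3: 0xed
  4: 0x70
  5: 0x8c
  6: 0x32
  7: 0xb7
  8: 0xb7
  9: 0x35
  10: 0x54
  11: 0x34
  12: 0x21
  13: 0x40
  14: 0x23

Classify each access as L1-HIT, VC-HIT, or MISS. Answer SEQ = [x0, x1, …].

  [0] addr=0xed blk=59 s=3: MISS | VC []
  [1] addr=0x80 blk=32 s=0: MISS | VC []
  [2] addr=0x90 blk=36 s=4: MISS | VC []
  [3] addr=0xed blk=59 s=3: L1-HIT | VC []
  [4] addr=0x70 blk=28 s=4: MISS | VC [36]
  [5] addr=0x8c blk=35 s=3: MISS | VC [36, 59]
  [6] addr=0x32 blk=12 s=4: MISS | VC [36, 59, 28]
  [7] addr=0xb7 blk=45 s=5: MISS | VC [36, 59, 28]
  [8] addr=0xb7 blk=45 s=5: L1-HIT | VC [36, 59, 28]
  [9] addr=0x35 blk=13 s=5: MISS | VC [59, 28, 45]
  [10] addr=0x54 blk=21 s=5: MISS | VC [28, 45, 13]
  [11] addr=0x34 blk=13 s=5: VC-HIT | VC [28, 45, 21]
  [12] addr=0x21 blk=8 s=0: MISS | VC [45, 21, 32]
  [13] addr=0x40 blk=16 s=0: MISS | VC [21, 32, 8]
  [14] addr=0x23 blk=8 s=0: VC-HIT | VC [21, 32, 16]

SEQ = [MISS, MISS, MISS, L1-HIT, MISS, MISS, MISS, MISS, L1-HIT, MISS, MISS, VC-HIT, MISS, MISS, VC-HIT]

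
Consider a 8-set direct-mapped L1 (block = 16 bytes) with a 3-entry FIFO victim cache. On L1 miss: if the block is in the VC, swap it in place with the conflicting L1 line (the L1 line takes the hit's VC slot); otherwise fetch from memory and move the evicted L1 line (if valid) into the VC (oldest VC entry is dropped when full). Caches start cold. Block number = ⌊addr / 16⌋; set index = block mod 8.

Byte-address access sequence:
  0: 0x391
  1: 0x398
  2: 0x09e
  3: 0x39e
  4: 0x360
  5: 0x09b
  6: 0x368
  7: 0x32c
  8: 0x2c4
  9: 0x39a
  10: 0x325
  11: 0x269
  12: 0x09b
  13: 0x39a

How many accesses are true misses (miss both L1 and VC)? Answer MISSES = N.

MISSES = 6

#0 0x391→b57/s1 MISS; vc=[]
#1 0x398→b57/s1 L1-HIT; vc=[]
#2 0x9e→b9/s1 MISS; vc=[57]
#3 0x39e→b57/s1 VC-HIT; vc=[9]
#4 0x360→b54/s6 MISS; vc=[9]
#5 0x9b→b9/s1 VC-HIT; vc=[57]
#6 0x368→b54/s6 L1-HIT; vc=[57]
#7 0x32c→b50/s2 MISS; vc=[57]
#8 0x2c4→b44/s4 MISS; vc=[57]
#9 0x39a→b57/s1 VC-HIT; vc=[9]
#10 0x325→b50/s2 L1-HIT; vc=[9]
#11 0x269→b38/s6 MISS; vc=[9,54]
#12 0x9b→b9/s1 VC-HIT; vc=[57,54]
#13 0x39a→b57/s1 VC-HIT; vc=[9,54]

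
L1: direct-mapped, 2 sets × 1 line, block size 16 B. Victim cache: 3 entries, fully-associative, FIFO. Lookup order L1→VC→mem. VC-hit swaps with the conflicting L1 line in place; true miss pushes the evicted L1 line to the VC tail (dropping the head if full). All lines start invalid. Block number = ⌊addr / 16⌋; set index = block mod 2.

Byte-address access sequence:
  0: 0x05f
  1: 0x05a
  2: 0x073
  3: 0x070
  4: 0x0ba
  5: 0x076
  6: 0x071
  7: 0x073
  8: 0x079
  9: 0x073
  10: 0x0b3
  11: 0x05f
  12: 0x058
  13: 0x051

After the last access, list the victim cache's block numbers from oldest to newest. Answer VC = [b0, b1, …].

  [0] addr=0x5f blk=5 s=1: MISS | VC []
  [1] addr=0x5a blk=5 s=1: L1-HIT | VC []
  [2] addr=0x73 blk=7 s=1: MISS | VC [5]
  [3] addr=0x70 blk=7 s=1: L1-HIT | VC [5]
  [4] addr=0xba blk=11 s=1: MISS | VC [5, 7]
  [5] addr=0x76 blk=7 s=1: VC-HIT | VC [5, 11]
  [6] addr=0x71 blk=7 s=1: L1-HIT | VC [5, 11]
  [7] addr=0x73 blk=7 s=1: L1-HIT | VC [5, 11]
  [8] addr=0x79 blk=7 s=1: L1-HIT | VC [5, 11]
  [9] addr=0x73 blk=7 s=1: L1-HIT | VC [5, 11]
  [10] addr=0xb3 blk=11 s=1: VC-HIT | VC [5, 7]
  [11] addr=0x5f blk=5 s=1: VC-HIT | VC [11, 7]
  [12] addr=0x58 blk=5 s=1: L1-HIT | VC [11, 7]
  [13] addr=0x51 blk=5 s=1: L1-HIT | VC [11, 7]

VC = [11, 7]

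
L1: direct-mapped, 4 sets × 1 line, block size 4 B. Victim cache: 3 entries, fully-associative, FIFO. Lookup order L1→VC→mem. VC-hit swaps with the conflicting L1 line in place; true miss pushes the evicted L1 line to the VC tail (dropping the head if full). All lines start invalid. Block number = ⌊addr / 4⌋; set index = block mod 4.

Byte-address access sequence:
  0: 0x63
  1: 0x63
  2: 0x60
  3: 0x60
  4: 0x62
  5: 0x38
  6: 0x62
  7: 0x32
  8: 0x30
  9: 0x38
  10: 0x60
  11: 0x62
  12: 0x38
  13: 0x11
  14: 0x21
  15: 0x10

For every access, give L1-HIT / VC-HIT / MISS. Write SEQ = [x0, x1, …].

#0 0x63→b24/s0 MISS; vc=[]
#1 0x63→b24/s0 L1-HIT; vc=[]
#2 0x60→b24/s0 L1-HIT; vc=[]
#3 0x60→b24/s0 L1-HIT; vc=[]
#4 0x62→b24/s0 L1-HIT; vc=[]
#5 0x38→b14/s2 MISS; vc=[]
#6 0x62→b24/s0 L1-HIT; vc=[]
#7 0x32→b12/s0 MISS; vc=[24]
#8 0x30→b12/s0 L1-HIT; vc=[24]
#9 0x38→b14/s2 L1-HIT; vc=[24]
#10 0x60→b24/s0 VC-HIT; vc=[12]
#11 0x62→b24/s0 L1-HIT; vc=[12]
#12 0x38→b14/s2 L1-HIT; vc=[12]
#13 0x11→b4/s0 MISS; vc=[12,24]
#14 0x21→b8/s0 MISS; vc=[12,24,4]
#15 0x10→b4/s0 VC-HIT; vc=[12,24,8]

SEQ = [MISS, L1-HIT, L1-HIT, L1-HIT, L1-HIT, MISS, L1-HIT, MISS, L1-HIT, L1-HIT, VC-HIT, L1-HIT, L1-HIT, MISS, MISS, VC-HIT]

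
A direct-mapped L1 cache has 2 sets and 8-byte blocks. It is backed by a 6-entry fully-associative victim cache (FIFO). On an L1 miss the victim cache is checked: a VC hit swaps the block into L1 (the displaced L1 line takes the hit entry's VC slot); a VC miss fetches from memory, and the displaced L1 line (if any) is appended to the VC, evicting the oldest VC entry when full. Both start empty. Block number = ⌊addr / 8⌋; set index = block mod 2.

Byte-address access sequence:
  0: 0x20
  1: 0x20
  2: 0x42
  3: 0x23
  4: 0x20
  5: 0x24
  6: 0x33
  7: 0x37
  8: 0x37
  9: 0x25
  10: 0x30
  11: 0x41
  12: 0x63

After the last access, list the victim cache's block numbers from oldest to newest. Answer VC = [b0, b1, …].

  [0] addr=0x20 blk=4 s=0: MISS | VC []
  [1] addr=0x20 blk=4 s=0: L1-HIT | VC []
  [2] addr=0x42 blk=8 s=0: MISS | VC [4]
  [3] addr=0x23 blk=4 s=0: VC-HIT | VC [8]
  [4] addr=0x20 blk=4 s=0: L1-HIT | VC [8]
  [5] addr=0x24 blk=4 s=0: L1-HIT | VC [8]
  [6] addr=0x33 blk=6 s=0: MISS | VC [8, 4]
  [7] addr=0x37 blk=6 s=0: L1-HIT | VC [8, 4]
  [8] addr=0x37 blk=6 s=0: L1-HIT | VC [8, 4]
  [9] addr=0x25 blk=4 s=0: VC-HIT | VC [8, 6]
  [10] addr=0x30 blk=6 s=0: VC-HIT | VC [8, 4]
  [11] addr=0x41 blk=8 s=0: VC-HIT | VC [6, 4]
  [12] addr=0x63 blk=12 s=0: MISS | VC [6, 4, 8]

VC = [6, 4, 8]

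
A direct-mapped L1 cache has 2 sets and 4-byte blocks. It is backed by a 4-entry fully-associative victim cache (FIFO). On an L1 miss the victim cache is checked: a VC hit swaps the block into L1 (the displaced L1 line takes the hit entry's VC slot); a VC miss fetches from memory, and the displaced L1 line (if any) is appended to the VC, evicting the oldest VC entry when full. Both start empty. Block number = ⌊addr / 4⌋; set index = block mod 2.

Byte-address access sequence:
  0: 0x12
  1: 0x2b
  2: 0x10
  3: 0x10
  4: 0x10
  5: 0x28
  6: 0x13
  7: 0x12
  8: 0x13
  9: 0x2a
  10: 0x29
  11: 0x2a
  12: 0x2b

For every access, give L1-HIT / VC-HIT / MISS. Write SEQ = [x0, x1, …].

SEQ = [MISS, MISS, VC-HIT, L1-HIT, L1-HIT, VC-HIT, VC-HIT, L1-HIT, L1-HIT, VC-HIT, L1-HIT, L1-HIT, L1-HIT]

#0 0x12→b4/s0 MISS; vc=[]
#1 0x2b→b10/s0 MISS; vc=[4]
#2 0x10→b4/s0 VC-HIT; vc=[10]
#3 0x10→b4/s0 L1-HIT; vc=[10]
#4 0x10→b4/s0 L1-HIT; vc=[10]
#5 0x28→b10/s0 VC-HIT; vc=[4]
#6 0x13→b4/s0 VC-HIT; vc=[10]
#7 0x12→b4/s0 L1-HIT; vc=[10]
#8 0x13→b4/s0 L1-HIT; vc=[10]
#9 0x2a→b10/s0 VC-HIT; vc=[4]
#10 0x29→b10/s0 L1-HIT; vc=[4]
#11 0x2a→b10/s0 L1-HIT; vc=[4]
#12 0x2b→b10/s0 L1-HIT; vc=[4]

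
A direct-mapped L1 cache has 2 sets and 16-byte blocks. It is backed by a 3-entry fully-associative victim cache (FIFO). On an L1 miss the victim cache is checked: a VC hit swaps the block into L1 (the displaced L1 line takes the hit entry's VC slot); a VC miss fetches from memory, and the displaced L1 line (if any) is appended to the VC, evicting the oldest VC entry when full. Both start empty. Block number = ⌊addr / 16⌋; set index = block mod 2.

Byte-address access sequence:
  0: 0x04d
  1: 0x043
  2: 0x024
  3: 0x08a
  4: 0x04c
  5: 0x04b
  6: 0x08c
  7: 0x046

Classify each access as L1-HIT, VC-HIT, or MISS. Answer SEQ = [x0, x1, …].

  [0] addr=0x4d blk=4 s=0: MISS | VC []
  [1] addr=0x43 blk=4 s=0: L1-HIT | VC []
  [2] addr=0x24 blk=2 s=0: MISS | VC [4]
  [3] addr=0x8a blk=8 s=0: MISS | VC [4, 2]
  [4] addr=0x4c blk=4 s=0: VC-HIT | VC [8, 2]
  [5] addr=0x4b blk=4 s=0: L1-HIT | VC [8, 2]
  [6] addr=0x8c blk=8 s=0: VC-HIT | VC [4, 2]
  [7] addr=0x46 blk=4 s=0: VC-HIT | VC [8, 2]

SEQ = [MISS, L1-HIT, MISS, MISS, VC-HIT, L1-HIT, VC-HIT, VC-HIT]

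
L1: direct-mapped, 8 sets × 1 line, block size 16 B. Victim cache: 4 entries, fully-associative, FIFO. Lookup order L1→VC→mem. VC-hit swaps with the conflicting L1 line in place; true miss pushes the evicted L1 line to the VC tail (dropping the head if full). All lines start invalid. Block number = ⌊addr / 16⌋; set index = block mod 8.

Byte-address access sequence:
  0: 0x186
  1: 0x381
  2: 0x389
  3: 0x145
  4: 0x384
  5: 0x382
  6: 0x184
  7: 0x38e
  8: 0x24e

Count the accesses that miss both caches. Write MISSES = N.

MISSES = 4

#0 0x186→b24/s0 MISS; vc=[]
#1 0x381→b56/s0 MISS; vc=[24]
#2 0x389→b56/s0 L1-HIT; vc=[24]
#3 0x145→b20/s4 MISS; vc=[24]
#4 0x384→b56/s0 L1-HIT; vc=[24]
#5 0x382→b56/s0 L1-HIT; vc=[24]
#6 0x184→b24/s0 VC-HIT; vc=[56]
#7 0x38e→b56/s0 VC-HIT; vc=[24]
#8 0x24e→b36/s4 MISS; vc=[24,20]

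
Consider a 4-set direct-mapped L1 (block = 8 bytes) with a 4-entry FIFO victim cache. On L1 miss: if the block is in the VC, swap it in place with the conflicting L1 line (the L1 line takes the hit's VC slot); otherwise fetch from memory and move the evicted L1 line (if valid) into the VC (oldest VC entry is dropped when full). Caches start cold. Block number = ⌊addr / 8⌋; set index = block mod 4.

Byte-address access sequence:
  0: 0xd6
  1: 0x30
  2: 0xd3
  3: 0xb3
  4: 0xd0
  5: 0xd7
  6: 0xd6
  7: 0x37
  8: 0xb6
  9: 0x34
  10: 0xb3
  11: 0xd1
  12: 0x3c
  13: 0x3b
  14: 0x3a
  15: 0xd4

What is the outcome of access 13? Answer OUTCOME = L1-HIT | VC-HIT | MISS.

OUTCOME = L1-HIT

#0 0xd6→b26/s2 MISS; vc=[]
#1 0x30→b6/s2 MISS; vc=[26]
#2 0xd3→b26/s2 VC-HIT; vc=[6]
#3 0xb3→b22/s2 MISS; vc=[6,26]
#4 0xd0→b26/s2 VC-HIT; vc=[6,22]
#5 0xd7→b26/s2 L1-HIT; vc=[6,22]
#6 0xd6→b26/s2 L1-HIT; vc=[6,22]
#7 0x37→b6/s2 VC-HIT; vc=[26,22]
#8 0xb6→b22/s2 VC-HIT; vc=[26,6]
#9 0x34→b6/s2 VC-HIT; vc=[26,22]
#10 0xb3→b22/s2 VC-HIT; vc=[26,6]
#11 0xd1→b26/s2 VC-HIT; vc=[22,6]
#12 0x3c→b7/s3 MISS; vc=[22,6]
#13 0x3b→b7/s3 L1-HIT; vc=[22,6]
#14 0x3a→b7/s3 L1-HIT; vc=[22,6]
#15 0xd4→b26/s2 L1-HIT; vc=[22,6]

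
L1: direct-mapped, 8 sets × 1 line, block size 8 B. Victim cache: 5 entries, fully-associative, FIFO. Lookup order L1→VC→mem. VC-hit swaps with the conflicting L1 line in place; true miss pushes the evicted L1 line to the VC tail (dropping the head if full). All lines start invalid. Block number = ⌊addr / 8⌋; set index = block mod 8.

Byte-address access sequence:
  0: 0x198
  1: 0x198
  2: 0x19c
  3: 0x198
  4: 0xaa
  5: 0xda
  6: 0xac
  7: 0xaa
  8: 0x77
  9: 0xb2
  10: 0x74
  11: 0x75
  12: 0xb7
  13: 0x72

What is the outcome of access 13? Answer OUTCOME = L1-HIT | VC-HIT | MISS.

OUTCOME = VC-HIT

0: 0x198 (blk 51, set 3) → MISS  vc=[]
1: 0x198 (blk 51, set 3) → L1-HIT  vc=[]
2: 0x19c (blk 51, set 3) → L1-HIT  vc=[]
3: 0x198 (blk 51, set 3) → L1-HIT  vc=[]
4: 0xaa (blk 21, set 5) → MISS  vc=[]
5: 0xda (blk 27, set 3) → MISS  vc=[51]
6: 0xac (blk 21, set 5) → L1-HIT  vc=[51]
7: 0xaa (blk 21, set 5) → L1-HIT  vc=[51]
8: 0x77 (blk 14, set 6) → MISS  vc=[51]
9: 0xb2 (blk 22, set 6) → MISS  vc=[51, 14]
10: 0x74 (blk 14, set 6) → VC-HIT  vc=[51, 22]
11: 0x75 (blk 14, set 6) → L1-HIT  vc=[51, 22]
12: 0xb7 (blk 22, set 6) → VC-HIT  vc=[51, 14]
13: 0x72 (blk 14, set 6) → VC-HIT  vc=[51, 22]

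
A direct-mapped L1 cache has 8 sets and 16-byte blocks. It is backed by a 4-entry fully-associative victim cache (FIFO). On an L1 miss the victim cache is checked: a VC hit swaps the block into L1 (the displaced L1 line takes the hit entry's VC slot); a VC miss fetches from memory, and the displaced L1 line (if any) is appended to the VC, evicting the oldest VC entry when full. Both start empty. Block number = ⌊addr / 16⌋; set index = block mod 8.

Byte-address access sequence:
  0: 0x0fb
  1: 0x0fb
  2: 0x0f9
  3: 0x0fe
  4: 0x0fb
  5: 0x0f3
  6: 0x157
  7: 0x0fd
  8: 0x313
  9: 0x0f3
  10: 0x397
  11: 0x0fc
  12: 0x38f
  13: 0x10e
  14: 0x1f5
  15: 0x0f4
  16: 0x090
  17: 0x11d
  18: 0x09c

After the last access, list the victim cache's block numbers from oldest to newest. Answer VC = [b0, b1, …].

#0 0xfb→b15/s7 MISS; vc=[]
#1 0xfb→b15/s7 L1-HIT; vc=[]
#2 0xf9→b15/s7 L1-HIT; vc=[]
#3 0xfe→b15/s7 L1-HIT; vc=[]
#4 0xfb→b15/s7 L1-HIT; vc=[]
#5 0xf3→b15/s7 L1-HIT; vc=[]
#6 0x157→b21/s5 MISS; vc=[]
#7 0xfd→b15/s7 L1-HIT; vc=[]
#8 0x313→b49/s1 MISS; vc=[]
#9 0xf3→b15/s7 L1-HIT; vc=[]
#10 0x397→b57/s1 MISS; vc=[49]
#11 0xfc→b15/s7 L1-HIT; vc=[49]
#12 0x38f→b56/s0 MISS; vc=[49]
#13 0x10e→b16/s0 MISS; vc=[49,56]
#14 0x1f5→b31/s7 MISS; vc=[49,56,15]
#15 0xf4→b15/s7 VC-HIT; vc=[49,56,31]
#16 0x90→b9/s1 MISS; vc=[49,56,31,57]
#17 0x11d→b17/s1 MISS; vc=[56,31,57,9]
#18 0x9c→b9/s1 VC-HIT; vc=[56,31,57,17]

VC = [56, 31, 57, 17]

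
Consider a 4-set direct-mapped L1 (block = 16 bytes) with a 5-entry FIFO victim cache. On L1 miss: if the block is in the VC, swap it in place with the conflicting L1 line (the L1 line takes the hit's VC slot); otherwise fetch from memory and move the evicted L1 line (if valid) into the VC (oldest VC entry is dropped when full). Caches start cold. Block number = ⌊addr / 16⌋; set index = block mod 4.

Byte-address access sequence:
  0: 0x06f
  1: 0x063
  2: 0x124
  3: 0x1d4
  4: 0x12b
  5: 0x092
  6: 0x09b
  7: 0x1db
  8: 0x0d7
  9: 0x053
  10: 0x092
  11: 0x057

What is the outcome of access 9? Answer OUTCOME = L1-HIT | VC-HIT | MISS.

OUTCOME = MISS

#0 0x6f→b6/s2 MISS; vc=[]
#1 0x63→b6/s2 L1-HIT; vc=[]
#2 0x124→b18/s2 MISS; vc=[6]
#3 0x1d4→b29/s1 MISS; vc=[6]
#4 0x12b→b18/s2 L1-HIT; vc=[6]
#5 0x92→b9/s1 MISS; vc=[6,29]
#6 0x9b→b9/s1 L1-HIT; vc=[6,29]
#7 0x1db→b29/s1 VC-HIT; vc=[6,9]
#8 0xd7→b13/s1 MISS; vc=[6,9,29]
#9 0x53→b5/s1 MISS; vc=[6,9,29,13]
#10 0x92→b9/s1 VC-HIT; vc=[6,5,29,13]
#11 0x57→b5/s1 VC-HIT; vc=[6,9,29,13]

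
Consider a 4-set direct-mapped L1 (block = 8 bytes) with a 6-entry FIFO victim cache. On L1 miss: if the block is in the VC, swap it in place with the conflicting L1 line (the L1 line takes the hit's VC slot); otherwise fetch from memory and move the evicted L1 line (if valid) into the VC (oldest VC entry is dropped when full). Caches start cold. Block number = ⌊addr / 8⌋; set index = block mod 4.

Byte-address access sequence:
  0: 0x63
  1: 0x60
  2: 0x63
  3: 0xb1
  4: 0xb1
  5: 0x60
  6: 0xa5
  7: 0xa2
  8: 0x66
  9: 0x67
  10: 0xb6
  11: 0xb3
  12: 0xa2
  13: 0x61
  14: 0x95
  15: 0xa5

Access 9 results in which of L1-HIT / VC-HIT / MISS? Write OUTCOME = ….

0: 0x63 (blk 12, set 0) → MISS  vc=[]
1: 0x60 (blk 12, set 0) → L1-HIT  vc=[]
2: 0x63 (blk 12, set 0) → L1-HIT  vc=[]
3: 0xb1 (blk 22, set 2) → MISS  vc=[]
4: 0xb1 (blk 22, set 2) → L1-HIT  vc=[]
5: 0x60 (blk 12, set 0) → L1-HIT  vc=[]
6: 0xa5 (blk 20, set 0) → MISS  vc=[12]
7: 0xa2 (blk 20, set 0) → L1-HIT  vc=[12]
8: 0x66 (blk 12, set 0) → VC-HIT  vc=[20]
9: 0x67 (blk 12, set 0) → L1-HIT  vc=[20]
10: 0xb6 (blk 22, set 2) → L1-HIT  vc=[20]
11: 0xb3 (blk 22, set 2) → L1-HIT  vc=[20]
12: 0xa2 (blk 20, set 0) → VC-HIT  vc=[12]
13: 0x61 (blk 12, set 0) → VC-HIT  vc=[20]
14: 0x95 (blk 18, set 2) → MISS  vc=[20, 22]
15: 0xa5 (blk 20, set 0) → VC-HIT  vc=[12, 22]

OUTCOME = L1-HIT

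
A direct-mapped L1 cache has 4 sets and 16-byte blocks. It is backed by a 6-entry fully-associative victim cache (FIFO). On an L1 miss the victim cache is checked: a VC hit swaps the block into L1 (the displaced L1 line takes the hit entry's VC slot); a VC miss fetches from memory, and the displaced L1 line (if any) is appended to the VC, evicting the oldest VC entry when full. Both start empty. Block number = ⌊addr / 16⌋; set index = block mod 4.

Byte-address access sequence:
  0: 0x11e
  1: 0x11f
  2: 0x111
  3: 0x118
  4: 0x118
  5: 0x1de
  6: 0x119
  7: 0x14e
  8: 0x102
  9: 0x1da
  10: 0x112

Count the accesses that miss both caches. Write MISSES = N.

#0 0x11e→b17/s1 MISS; vc=[]
#1 0x11f→b17/s1 L1-HIT; vc=[]
#2 0x111→b17/s1 L1-HIT; vc=[]
#3 0x118→b17/s1 L1-HIT; vc=[]
#4 0x118→b17/s1 L1-HIT; vc=[]
#5 0x1de→b29/s1 MISS; vc=[17]
#6 0x119→b17/s1 VC-HIT; vc=[29]
#7 0x14e→b20/s0 MISS; vc=[29]
#8 0x102→b16/s0 MISS; vc=[29,20]
#9 0x1da→b29/s1 VC-HIT; vc=[17,20]
#10 0x112→b17/s1 VC-HIT; vc=[29,20]

MISSES = 4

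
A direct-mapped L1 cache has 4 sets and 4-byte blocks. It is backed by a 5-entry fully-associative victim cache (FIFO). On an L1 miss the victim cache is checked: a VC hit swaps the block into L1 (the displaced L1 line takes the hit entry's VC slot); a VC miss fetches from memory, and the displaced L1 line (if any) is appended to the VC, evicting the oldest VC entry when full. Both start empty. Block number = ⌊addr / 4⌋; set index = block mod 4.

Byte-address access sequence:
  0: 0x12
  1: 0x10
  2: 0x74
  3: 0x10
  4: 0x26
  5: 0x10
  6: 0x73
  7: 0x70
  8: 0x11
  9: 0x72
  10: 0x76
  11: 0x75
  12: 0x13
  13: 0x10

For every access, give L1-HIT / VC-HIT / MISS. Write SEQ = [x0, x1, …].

  [0] addr=0x12 blk=4 s=0: MISS | VC []
  [1] addr=0x10 blk=4 s=0: L1-HIT | VC []
  [2] addr=0x74 blk=29 s=1: MISS | VC []
  [3] addr=0x10 blk=4 s=0: L1-HIT | VC []
  [4] addr=0x26 blk=9 s=1: MISS | VC [29]
  [5] addr=0x10 blk=4 s=0: L1-HIT | VC [29]
  [6] addr=0x73 blk=28 s=0: MISS | VC [29, 4]
  [7] addr=0x70 blk=28 s=0: L1-HIT | VC [29, 4]
  [8] addr=0x11 blk=4 s=0: VC-HIT | VC [29, 28]
  [9] addr=0x72 blk=28 s=0: VC-HIT | VC [29, 4]
  [10] addr=0x76 blk=29 s=1: VC-HIT | VC [9, 4]
  [11] addr=0x75 blk=29 s=1: L1-HIT | VC [9, 4]
  [12] addr=0x13 blk=4 s=0: VC-HIT | VC [9, 28]
  [13] addr=0x10 blk=4 s=0: L1-HIT | VC [9, 28]

SEQ = [MISS, L1-HIT, MISS, L1-HIT, MISS, L1-HIT, MISS, L1-HIT, VC-HIT, VC-HIT, VC-HIT, L1-HIT, VC-HIT, L1-HIT]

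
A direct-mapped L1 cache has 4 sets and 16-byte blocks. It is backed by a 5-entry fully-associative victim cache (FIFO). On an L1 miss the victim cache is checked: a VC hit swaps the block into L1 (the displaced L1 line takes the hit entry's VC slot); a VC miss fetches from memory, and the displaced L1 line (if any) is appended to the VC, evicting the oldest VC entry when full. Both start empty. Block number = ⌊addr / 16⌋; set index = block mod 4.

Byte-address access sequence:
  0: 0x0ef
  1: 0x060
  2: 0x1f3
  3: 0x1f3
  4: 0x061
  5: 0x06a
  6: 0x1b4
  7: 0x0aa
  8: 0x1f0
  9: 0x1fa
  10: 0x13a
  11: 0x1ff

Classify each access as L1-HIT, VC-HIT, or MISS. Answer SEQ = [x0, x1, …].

0: 0xef (blk 14, set 2) → MISS  vc=[]
1: 0x60 (blk 6, set 2) → MISS  vc=[14]
2: 0x1f3 (blk 31, set 3) → MISS  vc=[14]
3: 0x1f3 (blk 31, set 3) → L1-HIT  vc=[14]
4: 0x61 (blk 6, set 2) → L1-HIT  vc=[14]
5: 0x6a (blk 6, set 2) → L1-HIT  vc=[14]
6: 0x1b4 (blk 27, set 3) → MISS  vc=[14, 31]
7: 0xaa (blk 10, set 2) → MISS  vc=[14, 31, 6]
8: 0x1f0 (blk 31, set 3) → VC-HIT  vc=[14, 27, 6]
9: 0x1fa (blk 31, set 3) → L1-HIT  vc=[14, 27, 6]
10: 0x13a (blk 19, set 3) → MISS  vc=[14, 27, 6, 31]
11: 0x1ff (blk 31, set 3) → VC-HIT  vc=[14, 27, 6, 19]

SEQ = [MISS, MISS, MISS, L1-HIT, L1-HIT, L1-HIT, MISS, MISS, VC-HIT, L1-HIT, MISS, VC-HIT]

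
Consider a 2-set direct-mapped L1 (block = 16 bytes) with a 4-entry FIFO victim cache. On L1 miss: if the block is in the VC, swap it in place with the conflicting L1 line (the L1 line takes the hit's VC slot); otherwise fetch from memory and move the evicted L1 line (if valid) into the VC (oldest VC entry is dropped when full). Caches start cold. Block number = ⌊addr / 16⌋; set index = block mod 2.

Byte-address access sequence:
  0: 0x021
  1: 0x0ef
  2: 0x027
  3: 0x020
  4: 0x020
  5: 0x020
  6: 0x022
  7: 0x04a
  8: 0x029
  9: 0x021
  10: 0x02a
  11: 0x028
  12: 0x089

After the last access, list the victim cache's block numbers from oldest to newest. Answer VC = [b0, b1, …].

0: 0x21 (blk 2, set 0) → MISS  vc=[]
1: 0xef (blk 14, set 0) → MISS  vc=[2]
2: 0x27 (blk 2, set 0) → VC-HIT  vc=[14]
3: 0x20 (blk 2, set 0) → L1-HIT  vc=[14]
4: 0x20 (blk 2, set 0) → L1-HIT  vc=[14]
5: 0x20 (blk 2, set 0) → L1-HIT  vc=[14]
6: 0x22 (blk 2, set 0) → L1-HIT  vc=[14]
7: 0x4a (blk 4, set 0) → MISS  vc=[14, 2]
8: 0x29 (blk 2, set 0) → VC-HIT  vc=[14, 4]
9: 0x21 (blk 2, set 0) → L1-HIT  vc=[14, 4]
10: 0x2a (blk 2, set 0) → L1-HIT  vc=[14, 4]
11: 0x28 (blk 2, set 0) → L1-HIT  vc=[14, 4]
12: 0x89 (blk 8, set 0) → MISS  vc=[14, 4, 2]

VC = [14, 4, 2]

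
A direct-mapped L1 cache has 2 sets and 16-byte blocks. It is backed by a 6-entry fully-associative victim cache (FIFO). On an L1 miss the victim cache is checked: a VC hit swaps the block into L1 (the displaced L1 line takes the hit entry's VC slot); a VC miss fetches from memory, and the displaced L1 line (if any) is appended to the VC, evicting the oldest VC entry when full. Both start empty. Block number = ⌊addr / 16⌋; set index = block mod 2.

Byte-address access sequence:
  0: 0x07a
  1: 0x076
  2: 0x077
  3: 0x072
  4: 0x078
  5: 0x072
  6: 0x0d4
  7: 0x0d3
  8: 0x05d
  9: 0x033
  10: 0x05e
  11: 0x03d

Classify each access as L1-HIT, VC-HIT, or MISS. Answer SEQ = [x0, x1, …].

0: 0x7a (blk 7, set 1) → MISS  vc=[]
1: 0x76 (blk 7, set 1) → L1-HIT  vc=[]
2: 0x77 (blk 7, set 1) → L1-HIT  vc=[]
3: 0x72 (blk 7, set 1) → L1-HIT  vc=[]
4: 0x78 (blk 7, set 1) → L1-HIT  vc=[]
5: 0x72 (blk 7, set 1) → L1-HIT  vc=[]
6: 0xd4 (blk 13, set 1) → MISS  vc=[7]
7: 0xd3 (blk 13, set 1) → L1-HIT  vc=[7]
8: 0x5d (blk 5, set 1) → MISS  vc=[7, 13]
9: 0x33 (blk 3, set 1) → MISS  vc=[7, 13, 5]
10: 0x5e (blk 5, set 1) → VC-HIT  vc=[7, 13, 3]
11: 0x3d (blk 3, set 1) → VC-HIT  vc=[7, 13, 5]

SEQ = [MISS, L1-HIT, L1-HIT, L1-HIT, L1-HIT, L1-HIT, MISS, L1-HIT, MISS, MISS, VC-HIT, VC-HIT]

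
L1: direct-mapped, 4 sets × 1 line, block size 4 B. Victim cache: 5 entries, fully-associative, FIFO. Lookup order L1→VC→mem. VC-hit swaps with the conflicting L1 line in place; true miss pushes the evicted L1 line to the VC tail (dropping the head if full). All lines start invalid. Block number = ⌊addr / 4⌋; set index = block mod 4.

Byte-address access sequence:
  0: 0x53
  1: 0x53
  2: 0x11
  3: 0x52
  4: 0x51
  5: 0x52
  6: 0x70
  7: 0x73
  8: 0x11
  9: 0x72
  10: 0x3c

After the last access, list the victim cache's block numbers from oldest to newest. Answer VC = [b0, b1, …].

VC = [4, 20]

#0 0x53→b20/s0 MISS; vc=[]
#1 0x53→b20/s0 L1-HIT; vc=[]
#2 0x11→b4/s0 MISS; vc=[20]
#3 0x52→b20/s0 VC-HIT; vc=[4]
#4 0x51→b20/s0 L1-HIT; vc=[4]
#5 0x52→b20/s0 L1-HIT; vc=[4]
#6 0x70→b28/s0 MISS; vc=[4,20]
#7 0x73→b28/s0 L1-HIT; vc=[4,20]
#8 0x11→b4/s0 VC-HIT; vc=[28,20]
#9 0x72→b28/s0 VC-HIT; vc=[4,20]
#10 0x3c→b15/s3 MISS; vc=[4,20]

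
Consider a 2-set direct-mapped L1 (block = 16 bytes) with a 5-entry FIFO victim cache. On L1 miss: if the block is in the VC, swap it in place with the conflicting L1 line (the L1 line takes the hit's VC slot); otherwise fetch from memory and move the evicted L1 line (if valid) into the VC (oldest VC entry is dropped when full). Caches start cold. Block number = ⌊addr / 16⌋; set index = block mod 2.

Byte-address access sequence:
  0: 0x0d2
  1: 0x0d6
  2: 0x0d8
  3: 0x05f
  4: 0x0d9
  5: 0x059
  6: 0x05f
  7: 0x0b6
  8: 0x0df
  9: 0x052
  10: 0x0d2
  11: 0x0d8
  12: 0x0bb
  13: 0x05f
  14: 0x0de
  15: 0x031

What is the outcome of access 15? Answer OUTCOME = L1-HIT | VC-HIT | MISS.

0: 0xd2 (blk 13, set 1) → MISS  vc=[]
1: 0xd6 (blk 13, set 1) → L1-HIT  vc=[]
2: 0xd8 (blk 13, set 1) → L1-HIT  vc=[]
3: 0x5f (blk 5, set 1) → MISS  vc=[13]
4: 0xd9 (blk 13, set 1) → VC-HIT  vc=[5]
5: 0x59 (blk 5, set 1) → VC-HIT  vc=[13]
6: 0x5f (blk 5, set 1) → L1-HIT  vc=[13]
7: 0xb6 (blk 11, set 1) → MISS  vc=[13, 5]
8: 0xdf (blk 13, set 1) → VC-HIT  vc=[11, 5]
9: 0x52 (blk 5, set 1) → VC-HIT  vc=[11, 13]
10: 0xd2 (blk 13, set 1) → VC-HIT  vc=[11, 5]
11: 0xd8 (blk 13, set 1) → L1-HIT  vc=[11, 5]
12: 0xbb (blk 11, set 1) → VC-HIT  vc=[13, 5]
13: 0x5f (blk 5, set 1) → VC-HIT  vc=[13, 11]
14: 0xde (blk 13, set 1) → VC-HIT  vc=[5, 11]
15: 0x31 (blk 3, set 1) → MISS  vc=[5, 11, 13]

OUTCOME = MISS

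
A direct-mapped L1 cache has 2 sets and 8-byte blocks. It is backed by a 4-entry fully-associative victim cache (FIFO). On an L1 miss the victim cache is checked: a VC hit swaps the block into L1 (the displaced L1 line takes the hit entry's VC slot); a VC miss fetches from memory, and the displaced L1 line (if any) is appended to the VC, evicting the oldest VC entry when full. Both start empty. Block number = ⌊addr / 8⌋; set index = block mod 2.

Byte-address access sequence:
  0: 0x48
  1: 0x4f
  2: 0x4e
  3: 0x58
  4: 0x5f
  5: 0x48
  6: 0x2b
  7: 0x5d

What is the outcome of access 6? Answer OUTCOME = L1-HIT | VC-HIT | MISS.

  [0] addr=0x48 blk=9 s=1: MISS | VC []
  [1] addr=0x4f blk=9 s=1: L1-HIT | VC []
  [2] addr=0x4e blk=9 s=1: L1-HIT | VC []
  [3] addr=0x58 blk=11 s=1: MISS | VC [9]
  [4] addr=0x5f blk=11 s=1: L1-HIT | VC [9]
  [5] addr=0x48 blk=9 s=1: VC-HIT | VC [11]
  [6] addr=0x2b blk=5 s=1: MISS | VC [11, 9]
  [7] addr=0x5d blk=11 s=1: VC-HIT | VC [5, 9]

OUTCOME = MISS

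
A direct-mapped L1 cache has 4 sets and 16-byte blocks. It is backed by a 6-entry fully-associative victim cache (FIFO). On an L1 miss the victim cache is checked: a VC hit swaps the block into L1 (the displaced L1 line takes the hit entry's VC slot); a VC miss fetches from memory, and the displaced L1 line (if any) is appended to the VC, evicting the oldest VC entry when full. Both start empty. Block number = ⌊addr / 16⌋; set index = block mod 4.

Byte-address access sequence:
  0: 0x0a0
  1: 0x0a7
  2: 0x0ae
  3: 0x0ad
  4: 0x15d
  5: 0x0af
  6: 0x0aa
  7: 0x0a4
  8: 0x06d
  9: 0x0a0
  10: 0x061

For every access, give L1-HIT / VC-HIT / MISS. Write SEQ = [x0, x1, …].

#0 0xa0→b10/s2 MISS; vc=[]
#1 0xa7→b10/s2 L1-HIT; vc=[]
#2 0xae→b10/s2 L1-HIT; vc=[]
#3 0xad→b10/s2 L1-HIT; vc=[]
#4 0x15d→b21/s1 MISS; vc=[]
#5 0xaf→b10/s2 L1-HIT; vc=[]
#6 0xaa→b10/s2 L1-HIT; vc=[]
#7 0xa4→b10/s2 L1-HIT; vc=[]
#8 0x6d→b6/s2 MISS; vc=[10]
#9 0xa0→b10/s2 VC-HIT; vc=[6]
#10 0x61→b6/s2 VC-HIT; vc=[10]

SEQ = [MISS, L1-HIT, L1-HIT, L1-HIT, MISS, L1-HIT, L1-HIT, L1-HIT, MISS, VC-HIT, VC-HIT]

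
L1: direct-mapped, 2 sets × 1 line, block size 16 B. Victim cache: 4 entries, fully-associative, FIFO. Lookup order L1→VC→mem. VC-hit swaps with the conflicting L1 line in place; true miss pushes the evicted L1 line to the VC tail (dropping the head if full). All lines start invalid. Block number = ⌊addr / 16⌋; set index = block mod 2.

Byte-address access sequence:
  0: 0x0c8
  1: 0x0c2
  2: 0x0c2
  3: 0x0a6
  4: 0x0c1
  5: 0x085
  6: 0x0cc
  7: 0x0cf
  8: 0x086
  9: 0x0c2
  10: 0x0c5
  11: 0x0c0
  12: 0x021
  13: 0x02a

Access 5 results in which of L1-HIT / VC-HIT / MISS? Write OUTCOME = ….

#0 0xc8→b12/s0 MISS; vc=[]
#1 0xc2→b12/s0 L1-HIT; vc=[]
#2 0xc2→b12/s0 L1-HIT; vc=[]
#3 0xa6→b10/s0 MISS; vc=[12]
#4 0xc1→b12/s0 VC-HIT; vc=[10]
#5 0x85→b8/s0 MISS; vc=[10,12]
#6 0xcc→b12/s0 VC-HIT; vc=[10,8]
#7 0xcf→b12/s0 L1-HIT; vc=[10,8]
#8 0x86→b8/s0 VC-HIT; vc=[10,12]
#9 0xc2→b12/s0 VC-HIT; vc=[10,8]
#10 0xc5→b12/s0 L1-HIT; vc=[10,8]
#11 0xc0→b12/s0 L1-HIT; vc=[10,8]
#12 0x21→b2/s0 MISS; vc=[10,8,12]
#13 0x2a→b2/s0 L1-HIT; vc=[10,8,12]

OUTCOME = MISS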